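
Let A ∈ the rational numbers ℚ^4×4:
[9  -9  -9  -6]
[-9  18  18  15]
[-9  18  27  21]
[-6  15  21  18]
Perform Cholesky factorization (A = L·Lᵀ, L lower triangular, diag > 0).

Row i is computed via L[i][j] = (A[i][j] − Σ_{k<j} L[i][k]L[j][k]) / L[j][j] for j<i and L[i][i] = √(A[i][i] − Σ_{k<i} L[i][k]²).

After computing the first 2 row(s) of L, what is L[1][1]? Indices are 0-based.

Step 1: L[0][0] = √(9) = 3.
  L[1][0] = (-9) / L[0][0] = -3.
Step 2: L[1][1] = √(9) = 3.

L[1][1] = 3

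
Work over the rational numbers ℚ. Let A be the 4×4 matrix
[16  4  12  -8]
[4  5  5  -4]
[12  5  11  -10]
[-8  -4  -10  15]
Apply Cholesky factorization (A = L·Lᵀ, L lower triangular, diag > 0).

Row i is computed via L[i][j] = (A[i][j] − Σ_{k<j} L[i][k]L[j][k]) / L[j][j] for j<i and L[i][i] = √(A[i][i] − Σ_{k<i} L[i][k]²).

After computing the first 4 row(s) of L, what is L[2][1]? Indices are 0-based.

Step 1: L[0][0] = √(16) = 4.
  L[1][0] = (4) / L[0][0] = 1.
Step 2: L[1][1] = √(4) = 2.
  L[2][0] = (12) / L[0][0] = 3.
  L[2][1] = (2) / L[1][1] = 1.
Step 3: L[2][2] = √(1) = 1.
  L[3][0] = (-8) / L[0][0] = -2.
  L[3][1] = (-2) / L[1][1] = -1.
  L[3][2] = (-3) / L[2][2] = -3.
Step 4: L[3][3] = √(1) = 1.

L[2][1] = 1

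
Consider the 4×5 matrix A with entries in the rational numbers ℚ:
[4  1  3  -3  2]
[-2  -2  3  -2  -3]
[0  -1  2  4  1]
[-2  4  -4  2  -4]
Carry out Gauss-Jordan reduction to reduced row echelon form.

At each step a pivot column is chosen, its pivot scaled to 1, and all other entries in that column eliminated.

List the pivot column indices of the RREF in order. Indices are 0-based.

step 1: normalize row 0 (÷4) = (1, 1/4, 3/4, -3/4, 1/2)
  row 1: subtract -2×row0 = (0, -3/2, 9/2, -7/2, -2)
  row 3: subtract -2×row0 = (0, 9/2, -5/2, 1/2, -3)
step 2: normalize row 1 (÷-3/2) = (0, 1, -3, 7/3, 4/3)
  row 0: subtract 1/4×row1 = (1, 0, 3/2, -4/3, 1/6)
  row 2: subtract -1×row1 = (0, 0, -1, 19/3, 7/3)
  row 3: subtract 9/2×row1 = (0, 0, 11, -10, -9)
step 3: normalize row 2 (÷-1) = (0, 0, 1, -19/3, -7/3)
  row 0: subtract 3/2×row2 = (1, 0, 0, 49/6, 11/3)
  row 1: subtract -3×row2 = (0, 1, 0, -50/3, -17/3)
  row 3: subtract 11×row2 = (0, 0, 0, 179/3, 50/3)
step 4: normalize row 3 (÷179/3) = (0, 0, 0, 1, 50/179)
  row 0: subtract 49/6×row3 = (1, 0, 0, 0, 248/179)
  row 1: subtract -50/3×row3 = (0, 1, 0, 0, -181/179)
  row 2: subtract -19/3×row3 = (0, 0, 1, 0, -101/179)

pivot columns: 0, 1, 2, 3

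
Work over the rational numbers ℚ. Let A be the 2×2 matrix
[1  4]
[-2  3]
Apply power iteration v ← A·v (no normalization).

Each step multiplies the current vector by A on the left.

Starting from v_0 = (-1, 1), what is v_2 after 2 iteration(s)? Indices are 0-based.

v_2 = (23, 9)

v_0 = (-1, 1).
v_1 = A·v_0 = (3, 5).
v_2 = A·v_1 = (23, 9).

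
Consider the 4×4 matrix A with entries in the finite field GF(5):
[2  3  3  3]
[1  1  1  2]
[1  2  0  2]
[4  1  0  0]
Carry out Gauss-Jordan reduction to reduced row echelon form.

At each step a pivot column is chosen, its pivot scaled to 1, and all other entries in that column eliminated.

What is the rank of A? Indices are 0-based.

pivot(0,0)=2: scale R0 → (1, 4, 4, 4)
  clear (1,0): R1 −= (1)R0 → (0, 2, 2, 3)
  clear (2,0): R2 −= (1)R0 → (0, 3, 1, 3)
  clear (3,0): R3 −= (4)R0 → (0, 0, 4, 4)
pivot(1,1)=2: scale R1 → (0, 1, 1, 4)
  clear (0,1): R0 −= (4)R1 → (1, 0, 0, 3)
  clear (2,1): R2 −= (3)R1 → (0, 0, 3, 1)
pivot(2,2)=3: scale R2 → (0, 0, 1, 2)
  clear (1,2): R1 −= (1)R2 → (0, 1, 0, 2)
  clear (3,2): R3 −= (4)R2 → (0, 0, 0, 1)
pivot(3,3)=1: scale R3 → (0, 0, 0, 1)
  clear (0,3): R0 −= (3)R3 → (1, 0, 0, 0)
  clear (1,3): R1 −= (2)R3 → (0, 1, 0, 0)
  clear (2,3): R2 −= (2)R3 → (0, 0, 1, 0)

rank = 4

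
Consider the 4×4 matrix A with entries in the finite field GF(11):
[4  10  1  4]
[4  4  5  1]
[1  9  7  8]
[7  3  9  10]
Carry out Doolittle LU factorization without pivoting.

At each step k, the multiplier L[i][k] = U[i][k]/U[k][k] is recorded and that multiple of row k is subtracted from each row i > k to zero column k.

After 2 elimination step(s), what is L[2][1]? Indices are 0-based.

L[2][1] = 9

k=0: U[0][0]=4
  eliminate (1,0): mult=1, new row 1: (0, 5, 4, 8); set L[1][0]=1
  eliminate (2,0): mult=3, new row 2: (0, 1, 4, 7); set L[2][0]=3
  eliminate (3,0): mult=10, new row 3: (0, 2, 10, 3); set L[3][0]=10
k=1: U[1][1]=5
  eliminate (2,1): mult=9, new row 2: (0, 0, 1, 1); set L[2][1]=9
  eliminate (3,1): mult=7, new row 3: (0, 0, 4, 2); set L[3][1]=7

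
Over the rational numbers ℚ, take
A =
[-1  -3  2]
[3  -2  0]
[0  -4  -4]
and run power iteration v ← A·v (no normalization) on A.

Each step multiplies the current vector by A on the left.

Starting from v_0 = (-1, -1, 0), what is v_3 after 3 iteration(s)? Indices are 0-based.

v_0 = (-1, -1, 0).
v_1 = A·v_0 = (4, -1, 4).
v_2 = A·v_1 = (7, 14, -12).
v_3 = A·v_2 = (-73, -7, -8).

v_3 = (-73, -7, -8)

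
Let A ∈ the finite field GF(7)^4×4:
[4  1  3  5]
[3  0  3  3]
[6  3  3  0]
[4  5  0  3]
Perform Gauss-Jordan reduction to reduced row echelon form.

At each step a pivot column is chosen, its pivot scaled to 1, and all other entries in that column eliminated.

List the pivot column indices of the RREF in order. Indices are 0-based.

pivot(0,0)=4: scale R0 → (1, 2, 6, 3)
  clear (1,0): R1 −= (3)R0 → (0, 1, 6, 1)
  clear (2,0): R2 −= (6)R0 → (0, 5, 2, 3)
  clear (3,0): R3 −= (4)R0 → (0, 4, 4, 5)
pivot(1,1)=1: scale R1 → (0, 1, 6, 1)
  clear (0,1): R0 −= (2)R1 → (1, 0, 1, 1)
  clear (2,1): R2 −= (5)R1 → (0, 0, 0, 5)
  clear (3,1): R3 −= (4)R1 → (0, 0, 1, 1)
pivot(2,2): swap R2↔R3
pivot(2,2)=1: scale R2 → (0, 0, 1, 1)
  clear (0,2): R0 −= (1)R2 → (1, 0, 0, 0)
  clear (1,2): R1 −= (6)R2 → (0, 1, 0, 2)
pivot(3,3)=5: scale R3 → (0, 0, 0, 1)
  clear (1,3): R1 −= (2)R3 → (0, 1, 0, 0)
  clear (2,3): R2 −= (1)R3 → (0, 0, 1, 0)

pivot columns: 0, 1, 2, 3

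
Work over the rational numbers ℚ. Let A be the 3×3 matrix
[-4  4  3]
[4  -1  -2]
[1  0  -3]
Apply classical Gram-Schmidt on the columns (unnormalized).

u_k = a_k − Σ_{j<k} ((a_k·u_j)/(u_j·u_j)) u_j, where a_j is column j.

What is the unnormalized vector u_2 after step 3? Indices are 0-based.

Step 1: u_0 = a_0 = (-4, 4, 1).
Step 2: u_1 = a_1 − (-20/33)·u_0 = (52/33, 47/33, 20/33).
Step 3: u_2 = a_2 − (-23/33)·u_0 − (2/161)·u_1 = (31/161, 124/161, -372/161).

u_2 = (31/161, 124/161, -372/161)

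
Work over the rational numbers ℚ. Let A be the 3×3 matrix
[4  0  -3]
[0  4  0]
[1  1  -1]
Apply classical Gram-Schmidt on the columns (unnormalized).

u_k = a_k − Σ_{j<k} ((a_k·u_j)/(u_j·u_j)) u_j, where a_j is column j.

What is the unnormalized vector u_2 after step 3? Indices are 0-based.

Step 1: u_0 = a_0 = (4, 0, 1).
Step 2: u_1 = a_1 − (1/17)·u_0 = (-4/17, 4, 16/17).
Step 3: u_2 = a_2 − (-13/17)·u_0 − (-1/72)·u_1 = (1/18, 1/18, -2/9).

u_2 = (1/18, 1/18, -2/9)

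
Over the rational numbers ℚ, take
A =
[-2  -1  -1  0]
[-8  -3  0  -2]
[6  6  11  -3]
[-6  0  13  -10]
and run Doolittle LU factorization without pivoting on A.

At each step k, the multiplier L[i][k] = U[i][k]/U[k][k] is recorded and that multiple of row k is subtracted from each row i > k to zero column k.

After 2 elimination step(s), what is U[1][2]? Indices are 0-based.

Step 1: pivot at (0,0) is -2.
  row1 ← row1 − (4)·row0  ⇒  L[1][0]=4, U row1=(0, 1, 4, -2)
  row2 ← row2 − (-3)·row0  ⇒  L[2][0]=-3, U row2=(0, 3, 8, -3)
  row3 ← row3 − (3)·row0  ⇒  L[3][0]=3, U row3=(0, 3, 16, -10)
Step 2: pivot at (1,1) is 1.
  row2 ← row2 − (3)·row1  ⇒  L[2][1]=3, U row2=(0, 0, -4, 3)
  row3 ← row3 − (3)·row1  ⇒  L[3][1]=3, U row3=(0, 0, 4, -4)

U[1][2] = 4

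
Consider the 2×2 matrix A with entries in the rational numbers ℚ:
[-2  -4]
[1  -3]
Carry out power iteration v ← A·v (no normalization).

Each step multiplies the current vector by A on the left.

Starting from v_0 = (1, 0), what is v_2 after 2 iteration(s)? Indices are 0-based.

v_0 = (1, 0).
v_1 = A·v_0 = (-2, 1).
v_2 = A·v_1 = (0, -5).

v_2 = (0, -5)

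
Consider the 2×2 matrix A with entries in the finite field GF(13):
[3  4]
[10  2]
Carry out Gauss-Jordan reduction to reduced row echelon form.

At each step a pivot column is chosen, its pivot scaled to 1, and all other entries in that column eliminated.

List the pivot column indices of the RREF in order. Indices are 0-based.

step 1: normalize row 0 (÷3) = (1, 10)
  row 1: subtract 10×row0 = (0, 6)
step 2: normalize row 1 (÷6) = (0, 1)
  row 0: subtract 10×row1 = (1, 0)

pivot columns: 0, 1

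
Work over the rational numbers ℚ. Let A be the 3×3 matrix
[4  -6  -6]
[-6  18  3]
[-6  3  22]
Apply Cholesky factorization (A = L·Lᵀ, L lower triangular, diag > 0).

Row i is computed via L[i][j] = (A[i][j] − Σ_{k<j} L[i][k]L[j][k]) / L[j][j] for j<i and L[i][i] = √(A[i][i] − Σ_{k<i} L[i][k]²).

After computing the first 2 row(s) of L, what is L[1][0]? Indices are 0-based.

Step 1: L[0][0] = √(4) = 2.
  L[1][0] = (-6) / L[0][0] = -3.
Step 2: L[1][1] = √(9) = 3.

L[1][0] = -3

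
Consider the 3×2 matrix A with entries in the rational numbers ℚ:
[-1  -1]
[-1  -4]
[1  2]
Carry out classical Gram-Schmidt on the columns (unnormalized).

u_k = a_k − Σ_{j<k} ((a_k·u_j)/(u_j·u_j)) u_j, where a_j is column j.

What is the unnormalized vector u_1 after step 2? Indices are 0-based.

u_1 = (4/3, -5/3, -1/3)

Step 1: u_0 = a_0 = (-1, -1, 1).
Step 2: u_1 = a_1 − (7/3)·u_0 = (4/3, -5/3, -1/3).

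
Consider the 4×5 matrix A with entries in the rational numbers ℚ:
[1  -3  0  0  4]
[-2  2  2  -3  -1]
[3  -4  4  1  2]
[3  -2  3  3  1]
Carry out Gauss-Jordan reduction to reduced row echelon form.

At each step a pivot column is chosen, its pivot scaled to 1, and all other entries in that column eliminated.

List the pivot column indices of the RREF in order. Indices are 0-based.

step 1: normalize row 0 (÷1) = (1, -3, 0, 0, 4)
  row 1: subtract -2×row0 = (0, -4, 2, -3, 7)
  row 2: subtract 3×row0 = (0, 5, 4, 1, -10)
  row 3: subtract 3×row0 = (0, 7, 3, 3, -11)
step 2: normalize row 1 (÷-4) = (0, 1, -1/2, 3/4, -7/4)
  row 0: subtract -3×row1 = (1, 0, -3/2, 9/4, -5/4)
  row 2: subtract 5×row1 = (0, 0, 13/2, -11/4, -5/4)
  row 3: subtract 7×row1 = (0, 0, 13/2, -9/4, 5/4)
step 3: normalize row 2 (÷13/2) = (0, 0, 1, -11/26, -5/26)
  row 0: subtract -3/2×row2 = (1, 0, 0, 21/13, -20/13)
  row 1: subtract -1/2×row2 = (0, 1, 0, 7/13, -24/13)
  row 3: subtract 13/2×row2 = (0, 0, 0, 1/2, 5/2)
step 4: normalize row 3 (÷1/2) = (0, 0, 0, 1, 5)
  row 0: subtract 21/13×row3 = (1, 0, 0, 0, -125/13)
  row 1: subtract 7/13×row3 = (0, 1, 0, 0, -59/13)
  row 2: subtract -11/26×row3 = (0, 0, 1, 0, 25/13)

pivot columns: 0, 1, 2, 3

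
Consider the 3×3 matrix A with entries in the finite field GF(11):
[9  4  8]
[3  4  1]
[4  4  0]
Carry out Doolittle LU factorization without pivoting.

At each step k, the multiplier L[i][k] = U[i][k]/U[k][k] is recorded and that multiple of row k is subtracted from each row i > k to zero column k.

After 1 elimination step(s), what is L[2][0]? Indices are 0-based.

[col 0] pivot 9
  R1 -= 4*R0 → (0, 10, 2)  (L[1][0] := 4)
  R2 -= 9*R0 → (0, 1, 5)  (L[2][0] := 9)

L[2][0] = 9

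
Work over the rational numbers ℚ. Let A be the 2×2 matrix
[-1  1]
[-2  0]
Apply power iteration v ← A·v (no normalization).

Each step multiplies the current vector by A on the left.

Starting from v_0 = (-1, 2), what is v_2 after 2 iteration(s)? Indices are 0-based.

v_2 = (-1, -6)

v_0 = (-1, 2).
v_1 = A·v_0 = (3, 2).
v_2 = A·v_1 = (-1, -6).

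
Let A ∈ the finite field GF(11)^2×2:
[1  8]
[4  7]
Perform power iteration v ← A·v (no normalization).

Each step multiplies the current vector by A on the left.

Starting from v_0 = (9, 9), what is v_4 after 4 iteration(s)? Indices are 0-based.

v_4 = (1, 5)

v_0 = (9, 9).
v_1 = A·v_0 = (4, 0).
v_2 = A·v_1 = (4, 5).
v_3 = A·v_2 = (0, 7).
v_4 = A·v_3 = (1, 5).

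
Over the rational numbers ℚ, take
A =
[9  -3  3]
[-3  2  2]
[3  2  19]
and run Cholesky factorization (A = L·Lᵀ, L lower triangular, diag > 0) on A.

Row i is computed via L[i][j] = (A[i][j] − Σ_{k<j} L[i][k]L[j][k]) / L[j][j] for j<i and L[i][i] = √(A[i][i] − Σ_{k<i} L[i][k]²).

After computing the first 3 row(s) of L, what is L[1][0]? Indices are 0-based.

Step 1: L[0][0] = √(9) = 3.
  L[1][0] = (-3) / L[0][0] = -1.
Step 2: L[1][1] = √(1) = 1.
  L[2][0] = (3) / L[0][0] = 1.
  L[2][1] = (3) / L[1][1] = 3.
Step 3: L[2][2] = √(9) = 3.

L[1][0] = -1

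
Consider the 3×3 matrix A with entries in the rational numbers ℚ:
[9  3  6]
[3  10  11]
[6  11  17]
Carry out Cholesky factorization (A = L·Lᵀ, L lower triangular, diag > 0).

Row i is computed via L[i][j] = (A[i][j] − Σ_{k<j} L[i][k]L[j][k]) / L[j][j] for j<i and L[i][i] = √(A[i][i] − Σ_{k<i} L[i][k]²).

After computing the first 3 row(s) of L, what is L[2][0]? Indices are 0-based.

L[2][0] = 2

Step 1: L[0][0] = √(9) = 3.
  L[1][0] = (3) / L[0][0] = 1.
Step 2: L[1][1] = √(9) = 3.
  L[2][0] = (6) / L[0][0] = 2.
  L[2][1] = (9) / L[1][1] = 3.
Step 3: L[2][2] = √(4) = 2.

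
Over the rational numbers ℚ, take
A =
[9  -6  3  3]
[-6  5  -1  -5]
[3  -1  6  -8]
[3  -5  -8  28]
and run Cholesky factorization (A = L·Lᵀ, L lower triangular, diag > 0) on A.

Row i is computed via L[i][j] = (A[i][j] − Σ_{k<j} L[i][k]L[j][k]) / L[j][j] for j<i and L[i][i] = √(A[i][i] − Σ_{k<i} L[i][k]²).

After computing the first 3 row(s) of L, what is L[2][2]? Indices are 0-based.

L[2][2] = 2

Step 1: L[0][0] = √(9) = 3.
  L[1][0] = (-6) / L[0][0] = -2.
Step 2: L[1][1] = √(1) = 1.
  L[2][0] = (3) / L[0][0] = 1.
  L[2][1] = (1) / L[1][1] = 1.
Step 3: L[2][2] = √(4) = 2.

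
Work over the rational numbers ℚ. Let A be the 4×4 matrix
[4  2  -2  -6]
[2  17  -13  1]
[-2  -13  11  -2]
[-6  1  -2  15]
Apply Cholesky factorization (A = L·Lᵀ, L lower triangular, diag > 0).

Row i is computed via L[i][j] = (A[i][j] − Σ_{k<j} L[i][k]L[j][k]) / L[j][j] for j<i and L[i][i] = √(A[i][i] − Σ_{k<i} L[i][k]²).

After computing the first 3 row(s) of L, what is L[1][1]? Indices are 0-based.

Step 1: L[0][0] = √(4) = 2.
  L[1][0] = (2) / L[0][0] = 1.
Step 2: L[1][1] = √(16) = 4.
  L[2][0] = (-2) / L[0][0] = -1.
  L[2][1] = (-12) / L[1][1] = -3.
Step 3: L[2][2] = √(1) = 1.

L[1][1] = 4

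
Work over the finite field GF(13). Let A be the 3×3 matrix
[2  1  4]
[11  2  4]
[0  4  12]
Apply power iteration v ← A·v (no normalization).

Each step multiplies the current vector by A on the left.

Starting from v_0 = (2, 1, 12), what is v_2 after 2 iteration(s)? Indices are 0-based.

v_2 = (3, 6, 10)

v_0 = (2, 1, 12).
v_1 = A·v_0 = (1, 7, 5).
v_2 = A·v_1 = (3, 6, 10).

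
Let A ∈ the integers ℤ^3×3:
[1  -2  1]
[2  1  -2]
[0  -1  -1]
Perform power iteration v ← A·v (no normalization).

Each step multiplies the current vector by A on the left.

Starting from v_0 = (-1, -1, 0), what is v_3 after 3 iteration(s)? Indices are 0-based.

v_3 = (16, 9, 1)

v_0 = (-1, -1, 0).
v_1 = A·v_0 = (1, -3, 1).
v_2 = A·v_1 = (8, -3, 2).
v_3 = A·v_2 = (16, 9, 1).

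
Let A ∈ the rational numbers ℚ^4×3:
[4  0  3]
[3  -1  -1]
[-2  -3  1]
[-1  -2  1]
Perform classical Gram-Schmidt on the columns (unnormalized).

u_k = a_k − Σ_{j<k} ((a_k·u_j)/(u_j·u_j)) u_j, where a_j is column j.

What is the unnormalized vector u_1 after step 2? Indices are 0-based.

u_1 = (-2/3, -3/2, -8/3, -11/6)

Step 1: u_0 = a_0 = (4, 3, -2, -1).
Step 2: u_1 = a_1 − (1/6)·u_0 = (-2/3, -3/2, -8/3, -11/6).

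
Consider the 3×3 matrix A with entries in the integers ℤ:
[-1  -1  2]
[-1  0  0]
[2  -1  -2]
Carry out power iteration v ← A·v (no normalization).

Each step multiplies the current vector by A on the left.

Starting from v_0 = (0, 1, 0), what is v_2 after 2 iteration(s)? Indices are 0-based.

v_2 = (-1, 1, 0)

v_0 = (0, 1, 0).
v_1 = A·v_0 = (-1, 0, -1).
v_2 = A·v_1 = (-1, 1, 0).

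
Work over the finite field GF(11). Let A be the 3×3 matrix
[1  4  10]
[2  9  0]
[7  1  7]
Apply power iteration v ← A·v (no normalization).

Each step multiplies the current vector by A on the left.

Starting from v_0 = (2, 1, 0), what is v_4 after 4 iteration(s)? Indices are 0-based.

v_4 = (9, 9, 7)

v_0 = (2, 1, 0).
v_1 = A·v_0 = (6, 2, 4).
v_2 = A·v_1 = (10, 8, 6).
v_3 = A·v_2 = (3, 4, 10).
v_4 = A·v_3 = (9, 9, 7).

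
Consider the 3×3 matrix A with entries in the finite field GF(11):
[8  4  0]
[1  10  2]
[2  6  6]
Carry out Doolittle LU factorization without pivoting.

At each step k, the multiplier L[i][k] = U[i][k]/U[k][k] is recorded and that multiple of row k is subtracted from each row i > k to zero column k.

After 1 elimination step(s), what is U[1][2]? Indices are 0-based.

[col 0] pivot 8
  R1 -= 7*R0 → (0, 4, 2)  (L[1][0] := 7)
  R2 -= 3*R0 → (0, 5, 6)  (L[2][0] := 3)

U[1][2] = 2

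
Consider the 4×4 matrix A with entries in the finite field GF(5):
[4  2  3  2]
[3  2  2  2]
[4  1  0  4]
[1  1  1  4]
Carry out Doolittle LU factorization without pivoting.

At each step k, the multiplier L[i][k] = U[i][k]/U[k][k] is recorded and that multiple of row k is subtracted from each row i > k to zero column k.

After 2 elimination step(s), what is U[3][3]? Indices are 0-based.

k=0: U[0][0]=4
  eliminate (1,0): mult=2, new row 1: (0, 3, 1, 3); set L[1][0]=2
  eliminate (2,0): mult=1, new row 2: (0, 4, 2, 2); set L[2][0]=1
  eliminate (3,0): mult=4, new row 3: (0, 3, 4, 1); set L[3][0]=4
k=1: U[1][1]=3
  eliminate (2,1): mult=3, new row 2: (0, 0, 4, 3); set L[2][1]=3
  eliminate (3,1): mult=1, new row 3: (0, 0, 3, 3); set L[3][1]=1

U[3][3] = 3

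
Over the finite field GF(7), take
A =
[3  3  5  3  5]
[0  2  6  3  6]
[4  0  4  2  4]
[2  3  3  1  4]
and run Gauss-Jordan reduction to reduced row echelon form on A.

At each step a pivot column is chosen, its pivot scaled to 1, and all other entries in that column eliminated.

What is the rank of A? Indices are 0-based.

pivot(0,0)=3: scale R0 → (1, 1, 4, 1, 4)
  clear (2,0): R2 −= (4)R0 → (0, 3, 2, 5, 2)
  clear (3,0): R3 −= (2)R0 → (0, 1, 2, 6, 3)
pivot(1,1)=2: scale R1 → (0, 1, 3, 5, 3)
  clear (0,1): R0 −= (1)R1 → (1, 0, 1, 3, 1)
  clear (2,1): R2 −= (3)R1 → (0, 0, 0, 4, 0)
  clear (3,1): R3 −= (1)R1 → (0, 0, 6, 1, 0)
pivot(2,2): swap R2↔R3
pivot(2,2)=6: scale R2 → (0, 0, 1, 6, 0)
  clear (0,2): R0 −= (1)R2 → (1, 0, 0, 4, 1)
  clear (1,2): R1 −= (3)R2 → (0, 1, 0, 1, 3)
pivot(3,3)=4: scale R3 → (0, 0, 0, 1, 0)
  clear (0,3): R0 −= (4)R3 → (1, 0, 0, 0, 1)
  clear (1,3): R1 −= (1)R3 → (0, 1, 0, 0, 3)
  clear (2,3): R2 −= (6)R3 → (0, 0, 1, 0, 0)

rank = 4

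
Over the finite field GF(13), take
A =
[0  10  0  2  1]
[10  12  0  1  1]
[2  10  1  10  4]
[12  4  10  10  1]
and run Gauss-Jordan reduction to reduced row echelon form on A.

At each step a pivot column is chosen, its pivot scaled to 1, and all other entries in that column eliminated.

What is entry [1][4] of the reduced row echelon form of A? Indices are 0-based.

pivot(0,0): swap R0↔R1
pivot(0,0)=10: scale R0 → (1, 9, 0, 4, 4)
  clear (2,0): R2 −= (2)R0 → (0, 5, 1, 2, 9)
  clear (3,0): R3 −= (12)R0 → (0, 0, 10, 1, 5)
pivot(1,1)=10: scale R1 → (0, 1, 0, 8, 4)
  clear (0,1): R0 −= (9)R1 → (1, 0, 0, 10, 7)
  clear (2,1): R2 −= (5)R1 → (0, 0, 1, 1, 2)
pivot(2,2)=1: scale R2 → (0, 0, 1, 1, 2)
  clear (3,2): R3 −= (10)R2 → (0, 0, 0, 4, 11)
pivot(3,3)=4: scale R3 → (0, 0, 0, 1, 6)
  clear (0,3): R0 −= (10)R3 → (1, 0, 0, 0, 12)
  clear (1,3): R1 −= (8)R3 → (0, 1, 0, 0, 8)
  clear (2,3): R2 −= (1)R3 → (0, 0, 1, 0, 9)

M[1][4] = 8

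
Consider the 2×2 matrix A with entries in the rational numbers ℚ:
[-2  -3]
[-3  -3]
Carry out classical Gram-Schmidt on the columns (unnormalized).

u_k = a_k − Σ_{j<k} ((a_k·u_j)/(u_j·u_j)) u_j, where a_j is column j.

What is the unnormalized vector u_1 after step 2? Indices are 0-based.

u_1 = (-9/13, 6/13)

Step 1: u_0 = a_0 = (-2, -3).
Step 2: u_1 = a_1 − (15/13)·u_0 = (-9/13, 6/13).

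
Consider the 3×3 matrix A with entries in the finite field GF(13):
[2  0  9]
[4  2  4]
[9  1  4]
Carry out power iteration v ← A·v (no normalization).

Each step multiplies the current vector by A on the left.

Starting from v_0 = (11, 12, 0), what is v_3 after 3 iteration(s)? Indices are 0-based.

v_3 = (0, 2, 12)

v_0 = (11, 12, 0).
v_1 = A·v_0 = (9, 3, 7).
v_2 = A·v_1 = (3, 5, 8).
v_3 = A·v_2 = (0, 2, 12).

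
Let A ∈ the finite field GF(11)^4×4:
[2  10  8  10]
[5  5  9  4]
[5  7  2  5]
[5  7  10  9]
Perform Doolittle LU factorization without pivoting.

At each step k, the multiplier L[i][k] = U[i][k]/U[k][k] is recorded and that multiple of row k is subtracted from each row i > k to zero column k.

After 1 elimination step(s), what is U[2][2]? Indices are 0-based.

U[2][2] = 4

Step 1: pivot at (0,0) is 2.
  row1 ← row1 − (8)·row0  ⇒  L[1][0]=8, U row1=(0, 2, 0, 1)
  row2 ← row2 − (8)·row0  ⇒  L[2][0]=8, U row2=(0, 4, 4, 2)
  row3 ← row3 − (8)·row0  ⇒  L[3][0]=8, U row3=(0, 4, 1, 6)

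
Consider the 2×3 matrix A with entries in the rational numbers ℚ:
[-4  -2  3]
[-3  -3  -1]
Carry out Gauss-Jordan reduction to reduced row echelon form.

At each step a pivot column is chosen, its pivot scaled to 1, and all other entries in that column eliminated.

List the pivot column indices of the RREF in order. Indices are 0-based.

pivot columns: 0, 1

step 1: normalize row 0 (÷-4) = (1, 1/2, -3/4)
  row 1: subtract -3×row0 = (0, -3/2, -13/4)
step 2: normalize row 1 (÷-3/2) = (0, 1, 13/6)
  row 0: subtract 1/2×row1 = (1, 0, -11/6)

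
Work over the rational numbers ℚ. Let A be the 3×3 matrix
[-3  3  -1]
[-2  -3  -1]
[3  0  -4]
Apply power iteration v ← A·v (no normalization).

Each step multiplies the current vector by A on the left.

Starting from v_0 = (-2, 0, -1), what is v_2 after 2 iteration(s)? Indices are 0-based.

v_0 = (-2, 0, -1).
v_1 = A·v_0 = (7, 5, -2).
v_2 = A·v_1 = (-4, -27, 29).

v_2 = (-4, -27, 29)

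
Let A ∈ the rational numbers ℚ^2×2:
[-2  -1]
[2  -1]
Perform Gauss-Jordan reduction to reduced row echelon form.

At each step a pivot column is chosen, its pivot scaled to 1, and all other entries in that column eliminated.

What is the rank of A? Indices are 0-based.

rank = 2

[1] R0 /= -2  ⇒  (1, 1/2)
     R1 -= 2·R0  ⇒  (0, -2)
[2] R1 /= -2  ⇒  (0, 1)
     R0 -= 1/2·R1  ⇒  (1, 0)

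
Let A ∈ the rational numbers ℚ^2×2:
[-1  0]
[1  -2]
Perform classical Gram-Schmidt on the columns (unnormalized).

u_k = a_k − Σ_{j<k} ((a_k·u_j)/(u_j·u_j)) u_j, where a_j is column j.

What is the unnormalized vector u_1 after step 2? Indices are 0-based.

Step 1: u_0 = a_0 = (-1, 1).
Step 2: u_1 = a_1 − (-1)·u_0 = (-1, -1).

u_1 = (-1, -1)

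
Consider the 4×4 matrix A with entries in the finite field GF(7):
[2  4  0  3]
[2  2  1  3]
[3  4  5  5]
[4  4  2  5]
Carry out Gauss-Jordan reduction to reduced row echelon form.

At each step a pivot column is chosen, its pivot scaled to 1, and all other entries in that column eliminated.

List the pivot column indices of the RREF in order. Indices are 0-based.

[1] R0 /= 2  ⇒  (1, 2, 0, 5)
     R1 -= 2·R0  ⇒  (0, 5, 1, 0)
     R2 -= 3·R0  ⇒  (0, 5, 5, 4)
     R3 -= 4·R0  ⇒  (0, 3, 2, 6)
[2] R1 /= 5  ⇒  (0, 1, 3, 0)
     R0 -= 2·R1  ⇒  (1, 0, 1, 5)
     R2 -= 5·R1  ⇒  (0, 0, 4, 4)
     R3 -= 3·R1  ⇒  (0, 0, 0, 6)
[3] R2 /= 4  ⇒  (0, 0, 1, 1)
     R0 -= 1·R2  ⇒  (1, 0, 0, 4)
     R1 -= 3·R2  ⇒  (0, 1, 0, 4)
[4] R3 /= 6  ⇒  (0, 0, 0, 1)
     R0 -= 4·R3  ⇒  (1, 0, 0, 0)
     R1 -= 4·R3  ⇒  (0, 1, 0, 0)
     R2 -= 1·R3  ⇒  (0, 0, 1, 0)

pivot columns: 0, 1, 2, 3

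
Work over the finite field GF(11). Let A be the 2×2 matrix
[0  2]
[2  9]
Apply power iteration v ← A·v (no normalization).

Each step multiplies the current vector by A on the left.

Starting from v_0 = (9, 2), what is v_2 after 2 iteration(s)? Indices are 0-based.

v_2 = (6, 2)

v_0 = (9, 2).
v_1 = A·v_0 = (4, 3).
v_2 = A·v_1 = (6, 2).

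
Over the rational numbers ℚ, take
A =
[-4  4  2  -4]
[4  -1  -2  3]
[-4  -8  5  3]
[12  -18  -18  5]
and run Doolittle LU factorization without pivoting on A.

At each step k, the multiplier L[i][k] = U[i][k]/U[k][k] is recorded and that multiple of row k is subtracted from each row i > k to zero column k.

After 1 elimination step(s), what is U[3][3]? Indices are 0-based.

k=0: U[0][0]=-4
  eliminate (1,0): mult=-1, new row 1: (0, 3, 0, -1); set L[1][0]=-1
  eliminate (2,0): mult=1, new row 2: (0, -12, 3, 7); set L[2][0]=1
  eliminate (3,0): mult=-3, new row 3: (0, -6, -12, -7); set L[3][0]=-3

U[3][3] = -7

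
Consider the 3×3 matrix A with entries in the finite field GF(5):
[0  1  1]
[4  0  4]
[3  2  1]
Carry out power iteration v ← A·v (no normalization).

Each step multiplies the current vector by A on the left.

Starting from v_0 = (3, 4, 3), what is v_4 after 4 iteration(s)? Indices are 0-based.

v_4 = (4, 1, 2)

v_0 = (3, 4, 3).
v_1 = A·v_0 = (2, 4, 0).
v_2 = A·v_1 = (4, 3, 4).
v_3 = A·v_2 = (2, 2, 2).
v_4 = A·v_3 = (4, 1, 2).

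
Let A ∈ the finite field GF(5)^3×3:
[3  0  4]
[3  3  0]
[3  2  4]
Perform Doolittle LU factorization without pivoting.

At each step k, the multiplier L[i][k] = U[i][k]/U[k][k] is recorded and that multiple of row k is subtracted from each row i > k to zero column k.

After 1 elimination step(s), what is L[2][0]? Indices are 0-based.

Step 1: pivot at (0,0) is 3.
  row1 ← row1 − (1)·row0  ⇒  L[1][0]=1, U row1=(0, 3, 1)
  row2 ← row2 − (1)·row0  ⇒  L[2][0]=1, U row2=(0, 2, 0)

L[2][0] = 1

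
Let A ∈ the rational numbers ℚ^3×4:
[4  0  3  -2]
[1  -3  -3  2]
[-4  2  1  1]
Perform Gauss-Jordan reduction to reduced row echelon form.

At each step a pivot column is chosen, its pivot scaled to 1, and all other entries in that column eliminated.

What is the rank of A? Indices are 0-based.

step 1: normalize row 0 (÷4) = (1, 0, 3/4, -1/2)
  row 1: subtract 1×row0 = (0, -3, -15/4, 5/2)
  row 2: subtract -4×row0 = (0, 2, 4, -1)
step 2: normalize row 1 (÷-3) = (0, 1, 5/4, -5/6)
  row 2: subtract 2×row1 = (0, 0, 3/2, 2/3)
step 3: normalize row 2 (÷3/2) = (0, 0, 1, 4/9)
  row 0: subtract 3/4×row2 = (1, 0, 0, -5/6)
  row 1: subtract 5/4×row2 = (0, 1, 0, -25/18)

rank = 3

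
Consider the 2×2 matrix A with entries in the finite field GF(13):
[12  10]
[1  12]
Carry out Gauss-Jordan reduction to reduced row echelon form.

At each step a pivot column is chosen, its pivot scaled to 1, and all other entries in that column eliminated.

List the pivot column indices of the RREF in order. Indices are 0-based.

pivot columns: 0, 1

step 1: normalize row 0 (÷12) = (1, 3)
  row 1: subtract 1×row0 = (0, 9)
step 2: normalize row 1 (÷9) = (0, 1)
  row 0: subtract 3×row1 = (1, 0)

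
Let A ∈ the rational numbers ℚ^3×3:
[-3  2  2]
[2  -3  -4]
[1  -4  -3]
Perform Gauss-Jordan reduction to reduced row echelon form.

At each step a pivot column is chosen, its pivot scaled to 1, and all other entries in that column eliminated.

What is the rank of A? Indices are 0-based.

rank = 3

[1] R0 /= -3  ⇒  (1, -2/3, -2/3)
     R1 -= 2·R0  ⇒  (0, -5/3, -8/3)
     R2 -= 1·R0  ⇒  (0, -10/3, -7/3)
[2] R1 /= -5/3  ⇒  (0, 1, 8/5)
     R0 -= -2/3·R1  ⇒  (1, 0, 2/5)
     R2 -= -10/3·R1  ⇒  (0, 0, 3)
[3] R2 /= 3  ⇒  (0, 0, 1)
     R0 -= 2/5·R2  ⇒  (1, 0, 0)
     R1 -= 8/5·R2  ⇒  (0, 1, 0)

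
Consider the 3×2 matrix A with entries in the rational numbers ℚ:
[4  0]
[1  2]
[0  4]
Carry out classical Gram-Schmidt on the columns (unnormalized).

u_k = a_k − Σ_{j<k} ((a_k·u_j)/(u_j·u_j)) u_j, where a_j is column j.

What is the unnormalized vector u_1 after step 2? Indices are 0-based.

Step 1: u_0 = a_0 = (4, 1, 0).
Step 2: u_1 = a_1 − (2/17)·u_0 = (-8/17, 32/17, 4).

u_1 = (-8/17, 32/17, 4)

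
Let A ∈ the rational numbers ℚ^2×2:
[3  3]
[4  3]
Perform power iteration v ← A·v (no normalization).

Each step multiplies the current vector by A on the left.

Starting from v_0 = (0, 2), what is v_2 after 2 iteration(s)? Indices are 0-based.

v_0 = (0, 2).
v_1 = A·v_0 = (6, 6).
v_2 = A·v_1 = (36, 42).

v_2 = (36, 42)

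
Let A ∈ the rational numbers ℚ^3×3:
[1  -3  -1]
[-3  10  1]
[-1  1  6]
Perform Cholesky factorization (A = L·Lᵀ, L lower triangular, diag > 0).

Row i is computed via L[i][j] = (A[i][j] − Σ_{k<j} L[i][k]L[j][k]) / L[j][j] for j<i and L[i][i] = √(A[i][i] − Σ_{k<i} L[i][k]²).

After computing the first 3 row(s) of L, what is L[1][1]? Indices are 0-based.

L[1][1] = 1

Step 1: L[0][0] = √(1) = 1.
  L[1][0] = (-3) / L[0][0] = -3.
Step 2: L[1][1] = √(1) = 1.
  L[2][0] = (-1) / L[0][0] = -1.
  L[2][1] = (-2) / L[1][1] = -2.
Step 3: L[2][2] = √(1) = 1.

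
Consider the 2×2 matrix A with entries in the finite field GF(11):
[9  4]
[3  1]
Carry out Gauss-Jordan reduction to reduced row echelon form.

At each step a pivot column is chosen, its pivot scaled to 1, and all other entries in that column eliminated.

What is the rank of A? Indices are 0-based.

rank = 2

step 1: normalize row 0 (÷9) = (1, 9)
  row 1: subtract 3×row0 = (0, 7)
step 2: normalize row 1 (÷7) = (0, 1)
  row 0: subtract 9×row1 = (1, 0)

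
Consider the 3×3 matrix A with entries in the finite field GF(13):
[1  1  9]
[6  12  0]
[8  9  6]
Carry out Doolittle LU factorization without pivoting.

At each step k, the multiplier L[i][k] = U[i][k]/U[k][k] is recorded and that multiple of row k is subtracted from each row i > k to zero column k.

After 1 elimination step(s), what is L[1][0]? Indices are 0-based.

L[1][0] = 6

Step 1: pivot at (0,0) is 1.
  row1 ← row1 − (6)·row0  ⇒  L[1][0]=6, U row1=(0, 6, 11)
  row2 ← row2 − (8)·row0  ⇒  L[2][0]=8, U row2=(0, 1, 12)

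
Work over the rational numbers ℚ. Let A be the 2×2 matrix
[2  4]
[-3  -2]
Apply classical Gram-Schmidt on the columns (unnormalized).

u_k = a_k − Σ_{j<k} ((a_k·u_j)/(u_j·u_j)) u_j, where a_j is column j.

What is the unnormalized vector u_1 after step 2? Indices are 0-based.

Step 1: u_0 = a_0 = (2, -3).
Step 2: u_1 = a_1 − (14/13)·u_0 = (24/13, 16/13).

u_1 = (24/13, 16/13)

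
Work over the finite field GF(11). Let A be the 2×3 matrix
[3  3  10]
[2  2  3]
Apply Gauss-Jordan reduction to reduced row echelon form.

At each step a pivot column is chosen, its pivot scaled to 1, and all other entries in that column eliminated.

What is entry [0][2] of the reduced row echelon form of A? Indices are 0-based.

M[0][2] = 7

pivot(0,0)=3: scale R0 → (1, 1, 7)
  clear (1,0): R1 −= (2)R0 → (0, 0, 0)
col 1: no nonzero at/below row 1; advance.
col 2: no nonzero at/below row 1; advance.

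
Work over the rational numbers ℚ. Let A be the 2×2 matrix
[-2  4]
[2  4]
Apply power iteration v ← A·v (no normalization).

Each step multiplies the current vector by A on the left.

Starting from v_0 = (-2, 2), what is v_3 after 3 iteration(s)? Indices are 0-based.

v_0 = (-2, 2).
v_1 = A·v_0 = (12, 4).
v_2 = A·v_1 = (-8, 40).
v_3 = A·v_2 = (176, 144).

v_3 = (176, 144)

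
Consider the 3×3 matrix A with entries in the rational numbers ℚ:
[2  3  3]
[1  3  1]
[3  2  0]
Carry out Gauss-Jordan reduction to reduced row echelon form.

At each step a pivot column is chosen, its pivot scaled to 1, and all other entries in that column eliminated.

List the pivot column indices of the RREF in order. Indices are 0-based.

pivot columns: 0, 1, 2

pivot(0,0)=2: scale R0 → (1, 3/2, 3/2)
  clear (1,0): R1 −= (1)R0 → (0, 3/2, -1/2)
  clear (2,0): R2 −= (3)R0 → (0, -5/2, -9/2)
pivot(1,1)=3/2: scale R1 → (0, 1, -1/3)
  clear (0,1): R0 −= (3/2)R1 → (1, 0, 2)
  clear (2,1): R2 −= (-5/2)R1 → (0, 0, -16/3)
pivot(2,2)=-16/3: scale R2 → (0, 0, 1)
  clear (0,2): R0 −= (2)R2 → (1, 0, 0)
  clear (1,2): R1 −= (-1/3)R2 → (0, 1, 0)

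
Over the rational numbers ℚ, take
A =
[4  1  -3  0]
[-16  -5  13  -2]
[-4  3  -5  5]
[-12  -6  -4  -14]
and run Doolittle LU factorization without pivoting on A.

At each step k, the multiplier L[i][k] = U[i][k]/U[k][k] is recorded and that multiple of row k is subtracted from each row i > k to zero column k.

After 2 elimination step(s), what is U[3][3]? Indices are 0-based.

Step 1: pivot at (0,0) is 4.
  row1 ← row1 − (-4)·row0  ⇒  L[1][0]=-4, U row1=(0, -1, 1, -2)
  row2 ← row2 − (-1)·row0  ⇒  L[2][0]=-1, U row2=(0, 4, -8, 5)
  row3 ← row3 − (-3)·row0  ⇒  L[3][0]=-3, U row3=(0, -3, -13, -14)
Step 2: pivot at (1,1) is -1.
  row2 ← row2 − (-4)·row1  ⇒  L[2][1]=-4, U row2=(0, 0, -4, -3)
  row3 ← row3 − (3)·row1  ⇒  L[3][1]=3, U row3=(0, 0, -16, -8)

U[3][3] = -8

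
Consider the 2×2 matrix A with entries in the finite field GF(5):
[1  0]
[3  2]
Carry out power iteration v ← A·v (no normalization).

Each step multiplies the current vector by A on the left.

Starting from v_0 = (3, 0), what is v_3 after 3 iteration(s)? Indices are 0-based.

v_3 = (3, 3)

v_0 = (3, 0).
v_1 = A·v_0 = (3, 4).
v_2 = A·v_1 = (3, 2).
v_3 = A·v_2 = (3, 3).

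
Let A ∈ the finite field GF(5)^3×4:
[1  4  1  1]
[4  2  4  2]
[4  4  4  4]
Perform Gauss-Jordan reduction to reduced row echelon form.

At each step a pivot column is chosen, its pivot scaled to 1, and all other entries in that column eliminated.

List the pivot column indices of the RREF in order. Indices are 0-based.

pivot(0,0)=1: scale R0 → (1, 4, 1, 1)
  clear (1,0): R1 −= (4)R0 → (0, 1, 0, 3)
  clear (2,0): R2 −= (4)R0 → (0, 3, 0, 0)
pivot(1,1)=1: scale R1 → (0, 1, 0, 3)
  clear (0,1): R0 −= (4)R1 → (1, 0, 1, 4)
  clear (2,1): R2 −= (3)R1 → (0, 0, 0, 1)
col 2: no nonzero at/below row 2; advance.
pivot(2,3)=1: scale R2 → (0, 0, 0, 1)
  clear (0,3): R0 −= (4)R2 → (1, 0, 1, 0)
  clear (1,3): R1 −= (3)R2 → (0, 1, 0, 0)

pivot columns: 0, 1, 3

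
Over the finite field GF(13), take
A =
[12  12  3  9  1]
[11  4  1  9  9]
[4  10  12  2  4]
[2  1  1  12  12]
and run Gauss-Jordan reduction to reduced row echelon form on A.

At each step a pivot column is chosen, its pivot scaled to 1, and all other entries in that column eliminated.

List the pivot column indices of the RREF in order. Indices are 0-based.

pivot columns: 0, 1, 2, 3

step 1: normalize row 0 (÷12) = (1, 1, 10, 4, 12)
  row 1: subtract 11×row0 = (0, 6, 8, 4, 7)
  row 2: subtract 4×row0 = (0, 6, 11, 12, 8)
  row 3: subtract 2×row0 = (0, 12, 7, 4, 1)
step 2: normalize row 1 (÷6) = (0, 1, 10, 5, 12)
  row 0: subtract 1×row1 = (1, 0, 0, 12, 0)
  row 2: subtract 6×row1 = (0, 0, 3, 8, 1)
  row 3: subtract 12×row1 = (0, 0, 4, 9, 0)
step 3: normalize row 2 (÷3) = (0, 0, 1, 7, 9)
  row 1: subtract 10×row2 = (0, 1, 0, 0, 0)
  row 3: subtract 4×row2 = (0, 0, 0, 7, 3)
step 4: normalize row 3 (÷7) = (0, 0, 0, 1, 6)
  row 0: subtract 12×row3 = (1, 0, 0, 0, 6)
  row 2: subtract 7×row3 = (0, 0, 1, 0, 6)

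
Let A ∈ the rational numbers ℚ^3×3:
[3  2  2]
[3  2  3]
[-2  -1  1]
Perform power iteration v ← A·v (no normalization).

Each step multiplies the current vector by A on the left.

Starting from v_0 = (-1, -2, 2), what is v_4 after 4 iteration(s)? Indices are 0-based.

v_4 = (249, 253, -138)

v_0 = (-1, -2, 2).
v_1 = A·v_0 = (-3, -1, 6).
v_2 = A·v_1 = (1, 7, 13).
v_3 = A·v_2 = (43, 56, 4).
v_4 = A·v_3 = (249, 253, -138).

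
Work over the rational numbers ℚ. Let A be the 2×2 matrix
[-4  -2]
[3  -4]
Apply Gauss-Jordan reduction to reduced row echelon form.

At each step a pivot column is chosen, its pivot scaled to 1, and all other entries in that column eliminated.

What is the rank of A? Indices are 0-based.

rank = 2

pivot(0,0)=-4: scale R0 → (1, 1/2)
  clear (1,0): R1 −= (3)R0 → (0, -11/2)
pivot(1,1)=-11/2: scale R1 → (0, 1)
  clear (0,1): R0 −= (1/2)R1 → (1, 0)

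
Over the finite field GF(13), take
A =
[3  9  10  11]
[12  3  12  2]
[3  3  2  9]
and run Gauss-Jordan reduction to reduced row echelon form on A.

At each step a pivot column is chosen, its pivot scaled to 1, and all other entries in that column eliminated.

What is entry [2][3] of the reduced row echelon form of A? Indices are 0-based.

[1] R0 /= 3  ⇒  (1, 3, 12, 8)
     R1 -= 12·R0  ⇒  (0, 6, 11, 10)
     R2 -= 3·R0  ⇒  (0, 7, 5, 11)
[2] R1 /= 6  ⇒  (0, 1, 4, 6)
     R0 -= 3·R1  ⇒  (1, 0, 0, 3)
     R2 -= 7·R1  ⇒  (0, 0, 3, 8)
[3] R2 /= 3  ⇒  (0, 0, 1, 7)
     R1 -= 4·R2  ⇒  (0, 1, 0, 4)

M[2][3] = 7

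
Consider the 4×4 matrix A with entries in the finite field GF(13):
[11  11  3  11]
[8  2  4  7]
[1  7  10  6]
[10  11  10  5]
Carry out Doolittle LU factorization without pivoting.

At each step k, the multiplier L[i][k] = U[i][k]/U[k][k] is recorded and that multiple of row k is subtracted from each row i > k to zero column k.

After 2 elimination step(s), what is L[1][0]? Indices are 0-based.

L[1][0] = 9

k=0: U[0][0]=11
  eliminate (1,0): mult=9, new row 1: (0, 7, 3, 12); set L[1][0]=9
  eliminate (2,0): mult=6, new row 2: (0, 6, 5, 5); set L[2][0]=6
  eliminate (3,0): mult=8, new row 3: (0, 1, 12, 8); set L[3][0]=8
k=1: U[1][1]=7
  eliminate (2,1): mult=12, new row 2: (0, 0, 8, 4); set L[2][1]=12
  eliminate (3,1): mult=2, new row 3: (0, 0, 6, 10); set L[3][1]=2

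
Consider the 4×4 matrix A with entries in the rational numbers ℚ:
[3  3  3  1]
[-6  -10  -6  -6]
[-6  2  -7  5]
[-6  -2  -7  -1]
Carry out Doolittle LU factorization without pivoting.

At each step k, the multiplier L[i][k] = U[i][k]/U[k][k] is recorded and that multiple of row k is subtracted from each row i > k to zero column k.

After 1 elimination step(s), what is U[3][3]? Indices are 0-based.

U[3][3] = 1

k=0: U[0][0]=3
  eliminate (1,0): mult=-2, new row 1: (0, -4, 0, -4); set L[1][0]=-2
  eliminate (2,0): mult=-2, new row 2: (0, 8, -1, 7); set L[2][0]=-2
  eliminate (3,0): mult=-2, new row 3: (0, 4, -1, 1); set L[3][0]=-2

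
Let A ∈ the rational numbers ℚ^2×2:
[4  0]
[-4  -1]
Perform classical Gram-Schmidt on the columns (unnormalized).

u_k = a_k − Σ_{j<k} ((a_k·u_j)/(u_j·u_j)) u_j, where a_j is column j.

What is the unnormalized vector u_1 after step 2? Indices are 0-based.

u_1 = (-1/2, -1/2)

Step 1: u_0 = a_0 = (4, -4).
Step 2: u_1 = a_1 − (1/8)·u_0 = (-1/2, -1/2).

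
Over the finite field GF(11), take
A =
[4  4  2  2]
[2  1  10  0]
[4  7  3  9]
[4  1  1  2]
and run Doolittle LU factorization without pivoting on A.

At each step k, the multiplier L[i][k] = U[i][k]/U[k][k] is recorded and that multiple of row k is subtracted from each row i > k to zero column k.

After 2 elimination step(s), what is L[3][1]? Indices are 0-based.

[col 0] pivot 4
  R1 -= 6*R0 → (0, 10, 9, 10)  (L[1][0] := 6)
  R2 -= 1*R0 → (0, 3, 1, 7)  (L[2][0] := 1)
  R3 -= 1*R0 → (0, 8, 10, 0)  (L[3][0] := 1)
[col 1] pivot 10
  R2 -= 8*R1 → (0, 0, 6, 4)  (L[2][1] := 8)
  R3 -= 3*R1 → (0, 0, 5, 3)  (L[3][1] := 3)

L[3][1] = 3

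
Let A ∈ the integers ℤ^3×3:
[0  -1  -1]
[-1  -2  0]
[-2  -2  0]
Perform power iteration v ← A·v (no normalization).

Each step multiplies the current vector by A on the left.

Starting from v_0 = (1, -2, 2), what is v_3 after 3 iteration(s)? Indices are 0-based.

v_0 = (1, -2, 2).
v_1 = A·v_0 = (0, 3, 2).
v_2 = A·v_1 = (-5, -6, -6).
v_3 = A·v_2 = (12, 17, 22).

v_3 = (12, 17, 22)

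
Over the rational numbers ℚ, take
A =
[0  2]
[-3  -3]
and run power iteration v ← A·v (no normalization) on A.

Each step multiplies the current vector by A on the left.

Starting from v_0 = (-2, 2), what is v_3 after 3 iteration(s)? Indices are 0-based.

v_0 = (-2, 2).
v_1 = A·v_0 = (4, 0).
v_2 = A·v_1 = (0, -12).
v_3 = A·v_2 = (-24, 36).

v_3 = (-24, 36)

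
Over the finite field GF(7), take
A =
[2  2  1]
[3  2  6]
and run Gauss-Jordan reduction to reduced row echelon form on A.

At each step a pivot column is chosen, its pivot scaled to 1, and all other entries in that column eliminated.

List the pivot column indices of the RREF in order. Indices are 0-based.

step 1: normalize row 0 (÷2) = (1, 1, 4)
  row 1: subtract 3×row0 = (0, 6, 1)
step 2: normalize row 1 (÷6) = (0, 1, 6)
  row 0: subtract 1×row1 = (1, 0, 5)

pivot columns: 0, 1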